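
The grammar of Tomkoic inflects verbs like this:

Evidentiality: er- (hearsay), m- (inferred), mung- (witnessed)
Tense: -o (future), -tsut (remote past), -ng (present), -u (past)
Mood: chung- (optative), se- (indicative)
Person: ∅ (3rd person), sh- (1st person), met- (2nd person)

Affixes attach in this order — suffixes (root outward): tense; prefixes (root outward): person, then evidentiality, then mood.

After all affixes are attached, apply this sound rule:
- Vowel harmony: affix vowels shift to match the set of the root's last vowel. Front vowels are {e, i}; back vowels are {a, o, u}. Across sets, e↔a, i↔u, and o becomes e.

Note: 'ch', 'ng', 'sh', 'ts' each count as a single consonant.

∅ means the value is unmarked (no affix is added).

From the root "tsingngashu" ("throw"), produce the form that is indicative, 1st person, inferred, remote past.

Attach person 1st person sh- → shtsingngashu.
Attach evidentiality inferred m- → mshtsingngashu.
Attach tense remote past -tsut → mshtsingngashutsut.
Attach mood indicative se- → semshtsingngashutsut.
Apply vowel harmony: semshtsingngashutsut → samshtsingngashutsut.

samshtsingngashutsut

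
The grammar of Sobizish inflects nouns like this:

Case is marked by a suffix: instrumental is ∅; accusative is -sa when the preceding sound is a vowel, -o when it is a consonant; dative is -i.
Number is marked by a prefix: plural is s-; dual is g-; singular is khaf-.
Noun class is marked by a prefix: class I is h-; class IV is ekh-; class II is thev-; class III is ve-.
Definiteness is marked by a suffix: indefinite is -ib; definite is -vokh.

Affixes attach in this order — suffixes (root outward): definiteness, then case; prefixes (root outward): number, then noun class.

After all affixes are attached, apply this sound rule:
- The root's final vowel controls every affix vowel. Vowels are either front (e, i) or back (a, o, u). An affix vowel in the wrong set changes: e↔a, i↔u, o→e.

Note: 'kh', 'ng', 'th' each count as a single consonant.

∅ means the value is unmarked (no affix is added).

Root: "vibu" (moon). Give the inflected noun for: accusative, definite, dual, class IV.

Attach number dual g- → gvibu.
Attach definiteness definite -vokh → gvibuvokh.
Attach noun class class IV ekh- → ekhgvibuvokh.
Attach case accusative -o (after consonant 'kh') → ekhgvibuvokho.
Apply vowel harmony: ekhgvibuvokho → akhgvibuvokho.

akhgvibuvokho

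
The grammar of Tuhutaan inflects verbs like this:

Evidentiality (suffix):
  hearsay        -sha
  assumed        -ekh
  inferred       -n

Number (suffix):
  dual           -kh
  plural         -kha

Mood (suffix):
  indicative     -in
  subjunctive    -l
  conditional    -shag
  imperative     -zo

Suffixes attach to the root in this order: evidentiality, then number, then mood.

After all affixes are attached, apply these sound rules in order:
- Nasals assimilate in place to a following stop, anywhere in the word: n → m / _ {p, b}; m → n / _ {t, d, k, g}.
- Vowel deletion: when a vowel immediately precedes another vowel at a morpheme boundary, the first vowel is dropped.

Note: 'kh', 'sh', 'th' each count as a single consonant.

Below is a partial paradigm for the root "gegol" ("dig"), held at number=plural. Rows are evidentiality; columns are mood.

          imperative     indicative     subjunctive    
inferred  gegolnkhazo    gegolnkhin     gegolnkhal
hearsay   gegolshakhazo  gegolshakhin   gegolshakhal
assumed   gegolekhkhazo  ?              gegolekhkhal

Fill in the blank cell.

Attach evidentiality assumed -ekh → gegolekh.
Attach number plural -kha → gegolekhkha.
Attach mood indicative -in → gegolekhkhain.
Nasal assimilation: no change.
Apply vowel deletion: gegolekhkhain → gegolekhkhin.

gegolekhkhin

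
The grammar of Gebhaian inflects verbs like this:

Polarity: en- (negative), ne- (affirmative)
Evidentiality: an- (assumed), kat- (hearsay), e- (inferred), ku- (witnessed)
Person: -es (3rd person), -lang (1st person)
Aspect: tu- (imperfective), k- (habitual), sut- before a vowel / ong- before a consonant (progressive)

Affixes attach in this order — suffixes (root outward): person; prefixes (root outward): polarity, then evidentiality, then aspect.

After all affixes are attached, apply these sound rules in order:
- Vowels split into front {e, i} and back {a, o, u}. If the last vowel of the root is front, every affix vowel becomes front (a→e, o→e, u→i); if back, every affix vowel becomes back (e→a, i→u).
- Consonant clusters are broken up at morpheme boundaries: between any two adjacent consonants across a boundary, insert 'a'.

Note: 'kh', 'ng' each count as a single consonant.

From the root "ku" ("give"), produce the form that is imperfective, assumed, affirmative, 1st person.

tuananakulang

Attach person 1st person -lang → kulang.
Attach polarity affirmative ne- → nekulang.
Attach evidentiality assumed an- → annekulang.
Attach aspect imperfective tu- → tuannekulang.
Apply vowel harmony: tuannekulang → tuannakulang.
Apply epenthesis: tuannakulang → tuananakulang.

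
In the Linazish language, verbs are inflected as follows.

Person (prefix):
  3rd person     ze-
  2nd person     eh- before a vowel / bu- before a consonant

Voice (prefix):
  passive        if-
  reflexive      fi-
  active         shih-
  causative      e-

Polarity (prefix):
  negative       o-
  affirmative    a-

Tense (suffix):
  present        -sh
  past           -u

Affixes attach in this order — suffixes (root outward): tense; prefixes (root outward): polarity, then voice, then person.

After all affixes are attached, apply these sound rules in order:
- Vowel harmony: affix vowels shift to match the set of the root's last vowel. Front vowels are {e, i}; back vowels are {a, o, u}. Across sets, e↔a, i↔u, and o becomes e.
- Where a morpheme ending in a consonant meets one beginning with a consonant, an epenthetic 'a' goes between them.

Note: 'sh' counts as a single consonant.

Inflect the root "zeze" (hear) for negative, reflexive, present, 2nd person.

Attach tense present -sh → zezesh.
Attach polarity negative o- → ozezesh.
Attach voice reflexive fi- → fiozezesh.
Attach person 2nd person bu- (before consonant 'f') → bufiozezesh.
Apply vowel harmony: bufiozezesh → bifiezezesh.
Epenthesis: no change.

bifiezezesh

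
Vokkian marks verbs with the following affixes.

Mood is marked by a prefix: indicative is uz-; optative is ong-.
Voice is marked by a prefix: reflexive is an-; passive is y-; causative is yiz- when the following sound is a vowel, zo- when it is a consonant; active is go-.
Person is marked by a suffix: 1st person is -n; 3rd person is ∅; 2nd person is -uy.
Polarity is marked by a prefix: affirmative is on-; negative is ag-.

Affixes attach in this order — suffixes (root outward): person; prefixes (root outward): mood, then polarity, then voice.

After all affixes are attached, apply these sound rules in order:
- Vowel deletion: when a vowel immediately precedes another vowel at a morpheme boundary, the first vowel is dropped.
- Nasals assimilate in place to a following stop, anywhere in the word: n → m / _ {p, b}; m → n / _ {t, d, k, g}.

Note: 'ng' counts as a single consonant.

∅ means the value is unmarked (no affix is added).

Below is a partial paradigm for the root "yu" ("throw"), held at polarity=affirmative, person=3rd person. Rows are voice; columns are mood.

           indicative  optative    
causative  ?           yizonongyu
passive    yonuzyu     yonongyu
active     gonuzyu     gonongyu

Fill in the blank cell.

yizonuzyu

Attach mood indicative uz- → uzyu.
Attach polarity affirmative on- → onuzyu.
person = 3rd person: zero marking, form stays onuzyu.
Attach voice causative yiz- (before vowel 'o') → yizonuzyu.
Vowel deletion: no change.
Nasal assimilation: no change.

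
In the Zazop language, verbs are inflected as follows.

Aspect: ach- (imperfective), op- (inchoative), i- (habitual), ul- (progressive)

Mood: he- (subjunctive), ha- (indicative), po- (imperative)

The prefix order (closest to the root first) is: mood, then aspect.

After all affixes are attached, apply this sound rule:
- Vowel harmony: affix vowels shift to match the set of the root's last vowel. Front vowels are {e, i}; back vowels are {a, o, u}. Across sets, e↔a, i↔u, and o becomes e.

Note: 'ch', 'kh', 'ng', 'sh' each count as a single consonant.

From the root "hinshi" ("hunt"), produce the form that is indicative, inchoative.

ephehinshi

Attach mood indicative ha- → hahinshi.
Attach aspect inchoative op- → ophahinshi.
Apply vowel harmony: ophahinshi → ephehinshi.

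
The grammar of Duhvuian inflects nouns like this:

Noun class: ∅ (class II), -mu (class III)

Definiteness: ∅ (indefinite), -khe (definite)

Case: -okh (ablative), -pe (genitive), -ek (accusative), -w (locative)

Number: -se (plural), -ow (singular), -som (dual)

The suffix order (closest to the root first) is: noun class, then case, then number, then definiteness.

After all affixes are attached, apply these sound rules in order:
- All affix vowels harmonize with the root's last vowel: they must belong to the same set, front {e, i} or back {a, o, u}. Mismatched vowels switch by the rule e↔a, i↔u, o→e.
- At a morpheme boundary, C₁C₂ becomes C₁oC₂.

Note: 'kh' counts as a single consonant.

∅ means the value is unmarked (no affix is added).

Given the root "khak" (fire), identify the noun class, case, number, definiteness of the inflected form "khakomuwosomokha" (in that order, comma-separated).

Segment: khak-mu-w-som-khe.
noun class: -mu → class III.
case: -w → locative.
number: -som → dual.
definiteness: -khe → definite.

class III, locative, dual, definite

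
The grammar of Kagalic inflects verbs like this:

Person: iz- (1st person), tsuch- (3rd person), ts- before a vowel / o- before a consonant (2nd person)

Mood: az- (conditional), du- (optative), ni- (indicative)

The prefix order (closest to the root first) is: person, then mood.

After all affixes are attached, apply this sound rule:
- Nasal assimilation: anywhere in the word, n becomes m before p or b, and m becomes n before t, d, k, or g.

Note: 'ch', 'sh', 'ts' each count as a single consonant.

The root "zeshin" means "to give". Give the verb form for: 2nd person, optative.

duozeshin

Attach person 2nd person o- (before consonant 'z') → ozeshin.
Attach mood optative du- → duozeshin.
Nasal assimilation: no change.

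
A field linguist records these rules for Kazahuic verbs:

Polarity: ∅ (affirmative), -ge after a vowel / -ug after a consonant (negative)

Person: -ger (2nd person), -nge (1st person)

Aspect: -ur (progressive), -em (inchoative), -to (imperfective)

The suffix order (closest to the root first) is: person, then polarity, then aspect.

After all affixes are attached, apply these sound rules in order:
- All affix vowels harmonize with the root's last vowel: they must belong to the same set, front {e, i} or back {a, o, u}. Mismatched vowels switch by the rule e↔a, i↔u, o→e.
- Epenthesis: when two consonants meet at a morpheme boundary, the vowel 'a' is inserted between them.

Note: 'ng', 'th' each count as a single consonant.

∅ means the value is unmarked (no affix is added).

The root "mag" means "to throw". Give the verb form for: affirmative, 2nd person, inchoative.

magagaram

Attach person 2nd person -ger → magger.
polarity = affirmative: zero marking, form stays magger.
Attach aspect inchoative -em → maggerem.
Apply vowel harmony: maggerem → maggaram.
Apply epenthesis: maggaram → magagaram.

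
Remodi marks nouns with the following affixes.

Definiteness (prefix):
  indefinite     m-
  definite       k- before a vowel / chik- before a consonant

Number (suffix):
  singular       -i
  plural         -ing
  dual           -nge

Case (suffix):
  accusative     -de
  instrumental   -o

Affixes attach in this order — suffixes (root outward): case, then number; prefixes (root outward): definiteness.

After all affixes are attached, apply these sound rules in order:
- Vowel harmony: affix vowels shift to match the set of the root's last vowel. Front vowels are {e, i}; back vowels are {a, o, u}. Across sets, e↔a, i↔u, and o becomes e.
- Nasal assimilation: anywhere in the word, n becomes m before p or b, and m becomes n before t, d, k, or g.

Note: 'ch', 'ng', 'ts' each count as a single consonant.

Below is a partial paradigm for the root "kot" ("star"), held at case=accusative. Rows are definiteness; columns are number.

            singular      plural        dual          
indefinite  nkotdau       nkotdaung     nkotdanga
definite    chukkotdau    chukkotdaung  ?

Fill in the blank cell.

Attach case accusative -de → kotde.
Attach number dual -nge → kotdenge.
Attach definiteness definite chik- (before consonant 'k') → chikkotdenge.
Apply vowel harmony: chikkotdenge → chukkotdanga.
Nasal assimilation: no change.

chukkotdanga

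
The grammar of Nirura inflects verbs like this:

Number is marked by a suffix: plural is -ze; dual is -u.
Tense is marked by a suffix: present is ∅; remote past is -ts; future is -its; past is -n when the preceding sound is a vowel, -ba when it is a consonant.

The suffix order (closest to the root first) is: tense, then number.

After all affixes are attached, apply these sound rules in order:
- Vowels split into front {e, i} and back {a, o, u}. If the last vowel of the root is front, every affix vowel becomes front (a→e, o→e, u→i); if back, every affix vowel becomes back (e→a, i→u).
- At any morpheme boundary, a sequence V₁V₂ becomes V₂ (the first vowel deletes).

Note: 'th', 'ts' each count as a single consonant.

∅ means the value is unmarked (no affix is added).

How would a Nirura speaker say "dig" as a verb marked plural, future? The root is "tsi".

tsitsze

Attach tense future -its → tsiits.
Attach number plural -ze → tsiitsze.
Vowel harmony: no change.
Apply vowel deletion: tsiitsze → tsitsze.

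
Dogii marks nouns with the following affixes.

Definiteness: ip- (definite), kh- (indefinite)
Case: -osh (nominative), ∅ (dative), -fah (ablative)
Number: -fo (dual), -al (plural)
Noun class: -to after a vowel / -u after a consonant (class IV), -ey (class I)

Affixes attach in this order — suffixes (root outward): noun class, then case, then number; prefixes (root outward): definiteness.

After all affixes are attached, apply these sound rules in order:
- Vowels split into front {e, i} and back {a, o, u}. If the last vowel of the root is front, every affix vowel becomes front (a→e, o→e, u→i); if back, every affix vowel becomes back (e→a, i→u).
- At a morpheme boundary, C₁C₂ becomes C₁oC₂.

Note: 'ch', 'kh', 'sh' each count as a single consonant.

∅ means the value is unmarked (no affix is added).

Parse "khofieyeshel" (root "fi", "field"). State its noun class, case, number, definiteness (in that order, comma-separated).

Segment: kh-fi-ey-osh-al.
noun class: -ey → class I.
case: -osh → nominative.
number: -al → plural.
definiteness: kh- → indefinite.

class I, nominative, plural, indefinite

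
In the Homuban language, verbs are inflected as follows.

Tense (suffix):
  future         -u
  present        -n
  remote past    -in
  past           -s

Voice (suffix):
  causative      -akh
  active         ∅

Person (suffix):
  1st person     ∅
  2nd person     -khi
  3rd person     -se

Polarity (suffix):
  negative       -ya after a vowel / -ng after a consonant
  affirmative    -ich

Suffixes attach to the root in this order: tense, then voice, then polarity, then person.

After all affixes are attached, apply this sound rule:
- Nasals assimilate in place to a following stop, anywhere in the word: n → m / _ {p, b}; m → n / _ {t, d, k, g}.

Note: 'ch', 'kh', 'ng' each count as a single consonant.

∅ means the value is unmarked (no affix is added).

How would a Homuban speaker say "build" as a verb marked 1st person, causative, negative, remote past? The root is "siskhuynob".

siskhuynobinakhng

Attach tense remote past -in → siskhuynobin.
Attach voice causative -akh → siskhuynobinakh.
Attach polarity negative -ng (after consonant 'kh') → siskhuynobinakhng.
person = 1st person: zero marking, form stays siskhuynobinakhng.
Nasal assimilation: no change.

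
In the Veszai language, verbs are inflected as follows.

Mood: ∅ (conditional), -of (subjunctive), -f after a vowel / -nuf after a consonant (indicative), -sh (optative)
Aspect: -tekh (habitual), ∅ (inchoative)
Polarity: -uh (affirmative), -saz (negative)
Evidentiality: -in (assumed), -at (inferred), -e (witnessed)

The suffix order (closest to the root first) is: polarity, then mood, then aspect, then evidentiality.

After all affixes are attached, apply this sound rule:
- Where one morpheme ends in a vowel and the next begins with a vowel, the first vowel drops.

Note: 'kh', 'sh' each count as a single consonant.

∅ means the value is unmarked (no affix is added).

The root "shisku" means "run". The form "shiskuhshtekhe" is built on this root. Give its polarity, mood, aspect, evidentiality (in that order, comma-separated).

affirmative, optative, habitual, witnessed

Segment: shisku-uh-sh-tekh-e.
polarity: -uh → affirmative.
mood: -sh → optative.
aspect: -tekh → habitual.
evidentiality: -e → witnessed.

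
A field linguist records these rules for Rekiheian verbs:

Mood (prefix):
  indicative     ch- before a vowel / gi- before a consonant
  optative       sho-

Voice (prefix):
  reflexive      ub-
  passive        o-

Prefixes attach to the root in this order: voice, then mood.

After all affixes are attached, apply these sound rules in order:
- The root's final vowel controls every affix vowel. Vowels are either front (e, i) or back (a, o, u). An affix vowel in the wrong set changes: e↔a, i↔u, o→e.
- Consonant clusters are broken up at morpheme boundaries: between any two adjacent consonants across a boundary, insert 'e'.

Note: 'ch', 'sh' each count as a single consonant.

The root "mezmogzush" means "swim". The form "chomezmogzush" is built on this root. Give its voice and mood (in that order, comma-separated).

passive, indicative

Segment: ch-o-mezmogzush.
voice: o- → passive.
mood: ch/gi- → indicative.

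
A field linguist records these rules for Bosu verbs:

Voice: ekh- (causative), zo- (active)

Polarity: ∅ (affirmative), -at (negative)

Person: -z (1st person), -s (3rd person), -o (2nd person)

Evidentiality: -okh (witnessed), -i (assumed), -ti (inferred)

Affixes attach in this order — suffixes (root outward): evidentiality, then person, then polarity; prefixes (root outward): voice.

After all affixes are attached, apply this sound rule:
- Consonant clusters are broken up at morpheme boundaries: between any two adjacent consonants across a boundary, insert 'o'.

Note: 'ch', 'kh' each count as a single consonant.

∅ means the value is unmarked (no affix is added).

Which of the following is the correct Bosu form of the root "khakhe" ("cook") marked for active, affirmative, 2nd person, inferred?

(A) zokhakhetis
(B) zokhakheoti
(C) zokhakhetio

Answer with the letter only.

C

Attach voice active zo- → zokhakhe.
Attach evidentiality inferred -ti → zokhakheti.
Attach person 2nd person -o → zokhakhetio.
polarity = affirmative: zero marking, form stays zokhakhetio.
Epenthesis: no change.
So the correct form is zokhakhetio, option (C).
(A) zokhakhetis is wrong: it uses 3rd person instead of 2nd person for person.
(B) zokhakheoti is wrong: it has the affixes in the wrong order.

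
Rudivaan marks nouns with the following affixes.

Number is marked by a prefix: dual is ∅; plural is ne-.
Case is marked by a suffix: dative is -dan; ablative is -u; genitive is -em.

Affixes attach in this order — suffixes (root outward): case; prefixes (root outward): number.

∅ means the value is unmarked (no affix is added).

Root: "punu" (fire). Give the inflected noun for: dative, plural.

Attach number plural ne- → nepunu.
Attach case dative -dan → nepunudan.

nepunudan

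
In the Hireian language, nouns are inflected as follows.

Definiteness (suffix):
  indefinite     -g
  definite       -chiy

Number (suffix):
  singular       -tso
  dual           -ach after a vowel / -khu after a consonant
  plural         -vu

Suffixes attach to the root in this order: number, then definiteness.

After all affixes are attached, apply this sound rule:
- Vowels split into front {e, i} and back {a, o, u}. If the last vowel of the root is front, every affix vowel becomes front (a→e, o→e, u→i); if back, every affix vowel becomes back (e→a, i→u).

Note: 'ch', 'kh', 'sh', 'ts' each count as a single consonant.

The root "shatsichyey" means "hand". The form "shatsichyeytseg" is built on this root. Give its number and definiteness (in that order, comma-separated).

singular, indefinite

Segment: shatsichyey-tso-g.
number: -tso → singular.
definiteness: -g → indefinite.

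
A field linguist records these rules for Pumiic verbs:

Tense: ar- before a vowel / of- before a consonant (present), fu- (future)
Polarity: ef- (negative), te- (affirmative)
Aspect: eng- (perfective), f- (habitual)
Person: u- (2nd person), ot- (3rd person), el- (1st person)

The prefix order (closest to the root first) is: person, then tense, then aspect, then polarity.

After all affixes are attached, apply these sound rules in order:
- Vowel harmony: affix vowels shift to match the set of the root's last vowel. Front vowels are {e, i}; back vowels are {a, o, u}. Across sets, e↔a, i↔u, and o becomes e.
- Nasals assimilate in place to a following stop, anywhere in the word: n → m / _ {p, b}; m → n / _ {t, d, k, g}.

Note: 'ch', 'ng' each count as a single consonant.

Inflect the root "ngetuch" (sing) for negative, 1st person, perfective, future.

Attach person 1st person el- → elngetuch.
Attach tense future fu- → fuelngetuch.
Attach aspect perfective eng- → engfuelngetuch.
Attach polarity negative ef- → efengfuelngetuch.
Apply vowel harmony: efengfuelngetuch → afangfualngetuch.
Nasal assimilation: no change.

afangfualngetuch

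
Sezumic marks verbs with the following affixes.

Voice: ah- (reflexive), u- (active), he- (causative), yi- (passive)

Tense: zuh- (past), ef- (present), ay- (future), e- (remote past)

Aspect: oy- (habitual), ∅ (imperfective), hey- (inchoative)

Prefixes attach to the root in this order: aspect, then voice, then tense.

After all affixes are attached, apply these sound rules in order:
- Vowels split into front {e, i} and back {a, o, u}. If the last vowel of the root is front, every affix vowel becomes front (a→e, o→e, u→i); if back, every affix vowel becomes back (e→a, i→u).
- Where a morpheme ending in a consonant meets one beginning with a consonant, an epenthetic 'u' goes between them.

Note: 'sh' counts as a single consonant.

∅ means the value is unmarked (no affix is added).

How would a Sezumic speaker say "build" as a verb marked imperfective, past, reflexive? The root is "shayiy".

aspect = imperfective: zero marking, form stays shayiy.
Attach voice reflexive ah- → ahshayiy.
Attach tense past zuh- → zuhahshayiy.
Apply vowel harmony: zuhahshayiy → zihehshayiy.
Apply epenthesis: zihehshayiy → zihehushayiy.

zihehushayiy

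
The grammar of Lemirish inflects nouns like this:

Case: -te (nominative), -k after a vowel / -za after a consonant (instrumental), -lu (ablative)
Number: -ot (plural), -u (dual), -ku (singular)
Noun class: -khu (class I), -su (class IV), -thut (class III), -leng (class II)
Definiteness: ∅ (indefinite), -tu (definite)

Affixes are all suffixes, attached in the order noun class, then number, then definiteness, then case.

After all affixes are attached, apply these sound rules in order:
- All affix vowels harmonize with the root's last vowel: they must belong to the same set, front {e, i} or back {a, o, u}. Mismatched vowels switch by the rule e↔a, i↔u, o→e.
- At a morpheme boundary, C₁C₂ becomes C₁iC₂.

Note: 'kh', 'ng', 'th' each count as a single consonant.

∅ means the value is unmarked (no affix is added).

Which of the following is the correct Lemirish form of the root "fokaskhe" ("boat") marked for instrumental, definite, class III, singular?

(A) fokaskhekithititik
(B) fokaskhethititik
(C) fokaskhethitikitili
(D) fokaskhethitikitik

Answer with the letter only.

D

Attach noun class class III -thut → fokaskhethut.
Attach number singular -ku → fokaskhethutku.
Attach definiteness definite -tu → fokaskhethutkutu.
Attach case instrumental -k (after vowel 'u') → fokaskhethutkutuk.
Apply vowel harmony: fokaskhethutkutuk → fokaskhethitkitik.
Apply epenthesis: fokaskhethitkitik → fokaskhethitikitik.
So the correct form is fokaskhethitikitik, option (D).
(A) fokaskhekithititik is wrong: it has the affixes in the wrong order.
(B) fokaskhethititik is wrong: it uses dual instead of singular for number.
(C) fokaskhethitikitili is wrong: it uses ablative instead of instrumental for case.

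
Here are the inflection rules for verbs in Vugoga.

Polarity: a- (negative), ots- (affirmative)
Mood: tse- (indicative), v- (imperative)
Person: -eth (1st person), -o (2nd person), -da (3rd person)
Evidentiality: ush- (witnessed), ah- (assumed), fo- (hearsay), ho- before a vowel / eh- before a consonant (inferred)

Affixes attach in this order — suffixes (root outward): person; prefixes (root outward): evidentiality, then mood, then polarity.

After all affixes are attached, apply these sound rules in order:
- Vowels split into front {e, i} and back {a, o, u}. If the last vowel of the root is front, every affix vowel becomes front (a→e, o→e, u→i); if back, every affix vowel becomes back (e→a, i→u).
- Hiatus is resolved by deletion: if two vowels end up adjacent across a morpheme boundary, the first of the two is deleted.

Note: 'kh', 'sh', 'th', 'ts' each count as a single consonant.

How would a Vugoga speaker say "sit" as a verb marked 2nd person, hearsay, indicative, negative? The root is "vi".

etsefeve

Attach evidentiality hearsay fo- → fovi.
Attach person 2nd person -o → fovio.
Attach mood indicative tse- → tsefovio.
Attach polarity negative a- → atsefovio.
Apply vowel harmony: atsefovio → etsefevie.
Apply vowel deletion: etsefevie → etsefeve.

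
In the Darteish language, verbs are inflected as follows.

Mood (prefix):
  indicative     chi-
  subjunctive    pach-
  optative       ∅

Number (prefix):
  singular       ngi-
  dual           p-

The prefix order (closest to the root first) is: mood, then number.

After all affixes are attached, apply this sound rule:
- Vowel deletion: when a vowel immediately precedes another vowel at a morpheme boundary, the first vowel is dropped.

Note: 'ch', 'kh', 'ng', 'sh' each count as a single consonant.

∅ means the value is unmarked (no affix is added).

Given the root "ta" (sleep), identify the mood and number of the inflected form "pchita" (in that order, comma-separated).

indicative, dual

Segment: p-chi-ta.
mood: chi- → indicative.
number: p- → dual.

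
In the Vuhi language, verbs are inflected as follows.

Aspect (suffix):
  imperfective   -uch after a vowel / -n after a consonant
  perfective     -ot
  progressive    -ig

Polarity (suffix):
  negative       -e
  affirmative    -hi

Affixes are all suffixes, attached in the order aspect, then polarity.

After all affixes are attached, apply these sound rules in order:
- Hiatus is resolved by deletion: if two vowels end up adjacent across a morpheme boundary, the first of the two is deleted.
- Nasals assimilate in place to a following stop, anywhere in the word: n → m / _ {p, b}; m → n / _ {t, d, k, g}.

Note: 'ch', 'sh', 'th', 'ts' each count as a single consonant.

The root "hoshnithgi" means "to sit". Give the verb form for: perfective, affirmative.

hoshnithgothi

Attach aspect perfective -ot → hoshnithgiot.
Attach polarity affirmative -hi → hoshnithgiothi.
Apply vowel deletion: hoshnithgiothi → hoshnithgothi.
Nasal assimilation: no change.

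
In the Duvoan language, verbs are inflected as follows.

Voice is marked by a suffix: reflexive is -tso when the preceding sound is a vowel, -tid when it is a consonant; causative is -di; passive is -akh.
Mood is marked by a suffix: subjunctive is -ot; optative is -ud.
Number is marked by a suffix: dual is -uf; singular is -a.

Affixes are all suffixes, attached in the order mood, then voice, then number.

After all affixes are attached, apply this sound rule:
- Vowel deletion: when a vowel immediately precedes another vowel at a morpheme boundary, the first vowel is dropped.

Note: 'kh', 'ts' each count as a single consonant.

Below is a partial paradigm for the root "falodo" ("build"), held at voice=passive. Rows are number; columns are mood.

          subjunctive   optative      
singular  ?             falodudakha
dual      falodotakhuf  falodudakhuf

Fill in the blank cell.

Attach mood subjunctive -ot → falodoot.
Attach voice passive -akh → falodootakh.
Attach number singular -a → falodootakha.
Apply vowel deletion: falodootakha → falodotakha.

falodotakha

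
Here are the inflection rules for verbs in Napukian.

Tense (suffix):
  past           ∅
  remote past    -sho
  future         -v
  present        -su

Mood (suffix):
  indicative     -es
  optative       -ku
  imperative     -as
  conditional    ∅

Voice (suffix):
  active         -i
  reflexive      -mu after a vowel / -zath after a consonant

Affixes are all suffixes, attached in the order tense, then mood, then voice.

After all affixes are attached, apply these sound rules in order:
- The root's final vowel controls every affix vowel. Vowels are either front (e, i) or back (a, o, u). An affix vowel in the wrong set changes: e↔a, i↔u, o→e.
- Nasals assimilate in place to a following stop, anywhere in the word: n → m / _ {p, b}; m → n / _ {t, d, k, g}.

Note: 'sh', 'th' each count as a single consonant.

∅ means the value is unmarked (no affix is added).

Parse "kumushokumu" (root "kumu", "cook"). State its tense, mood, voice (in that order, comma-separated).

Segment: kumu-sho-ku-mu.
tense: -sho → remote past.
mood: -ku → optative.
voice: -mu/zath → reflexive.

remote past, optative, reflexive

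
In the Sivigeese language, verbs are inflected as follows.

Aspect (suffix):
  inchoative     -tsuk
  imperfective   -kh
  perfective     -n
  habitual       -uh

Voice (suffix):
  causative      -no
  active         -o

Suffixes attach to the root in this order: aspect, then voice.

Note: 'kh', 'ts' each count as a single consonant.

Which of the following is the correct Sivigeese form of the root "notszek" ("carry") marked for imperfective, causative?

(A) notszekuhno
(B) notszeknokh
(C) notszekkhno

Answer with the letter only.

C

Attach aspect imperfective -kh → notszekkh.
Attach voice causative -no → notszekkhno.
So the correct form is notszekkhno, option (C).
(B) notszeknokh is wrong: it has the affixes in the wrong order.
(A) notszekuhno is wrong: it uses habitual instead of imperfective for aspect.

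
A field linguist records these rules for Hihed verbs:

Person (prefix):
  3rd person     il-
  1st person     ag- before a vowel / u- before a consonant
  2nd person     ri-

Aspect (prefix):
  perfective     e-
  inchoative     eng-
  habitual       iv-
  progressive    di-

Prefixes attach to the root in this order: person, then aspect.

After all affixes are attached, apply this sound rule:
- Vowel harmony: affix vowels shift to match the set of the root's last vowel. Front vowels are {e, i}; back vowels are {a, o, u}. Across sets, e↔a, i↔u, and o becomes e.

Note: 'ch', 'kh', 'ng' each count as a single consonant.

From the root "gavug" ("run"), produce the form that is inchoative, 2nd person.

angrugavug

Attach person 2nd person ri- → rigavug.
Attach aspect inchoative eng- → engrigavug.
Apply vowel harmony: engrigavug → angrugavug.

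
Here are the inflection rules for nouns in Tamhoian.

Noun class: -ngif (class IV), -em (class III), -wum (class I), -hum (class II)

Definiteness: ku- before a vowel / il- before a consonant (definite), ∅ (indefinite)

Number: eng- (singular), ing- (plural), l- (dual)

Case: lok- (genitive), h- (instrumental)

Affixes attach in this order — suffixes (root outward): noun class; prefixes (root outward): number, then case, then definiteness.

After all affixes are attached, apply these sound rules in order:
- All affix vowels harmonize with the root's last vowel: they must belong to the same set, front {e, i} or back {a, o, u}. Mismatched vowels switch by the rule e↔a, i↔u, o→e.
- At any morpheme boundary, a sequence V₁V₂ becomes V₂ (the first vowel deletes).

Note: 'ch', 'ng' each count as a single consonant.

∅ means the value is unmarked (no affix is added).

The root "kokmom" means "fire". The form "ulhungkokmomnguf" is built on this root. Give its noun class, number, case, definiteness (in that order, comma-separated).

class IV, plural, instrumental, definite

Segment: il-h-ing-kokmom-ngif.
noun class: -ngif → class IV.
number: ing- → plural.
case: h- → instrumental.
definiteness: ku/il- → definite.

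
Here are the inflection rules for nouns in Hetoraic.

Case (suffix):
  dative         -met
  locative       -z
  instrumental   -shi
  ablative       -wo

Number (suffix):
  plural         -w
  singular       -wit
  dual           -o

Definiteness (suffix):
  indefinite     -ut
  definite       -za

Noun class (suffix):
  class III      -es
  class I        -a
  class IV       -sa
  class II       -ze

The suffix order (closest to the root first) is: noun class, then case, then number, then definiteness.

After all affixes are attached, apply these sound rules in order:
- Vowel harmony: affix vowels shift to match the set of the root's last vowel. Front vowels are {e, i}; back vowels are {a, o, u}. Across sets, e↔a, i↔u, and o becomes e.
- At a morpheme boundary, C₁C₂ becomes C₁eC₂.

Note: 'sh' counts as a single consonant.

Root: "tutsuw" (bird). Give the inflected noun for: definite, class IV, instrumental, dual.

tutsuwesashuoza

Attach noun class class IV -sa → tutsuwsa.
Attach case instrumental -shi → tutsuwsashi.
Attach number dual -o → tutsuwsashio.
Attach definiteness definite -za → tutsuwsashioza.
Apply vowel harmony: tutsuwsashioza → tutsuwsashuoza.
Apply epenthesis: tutsuwsashuoza → tutsuwesashuoza.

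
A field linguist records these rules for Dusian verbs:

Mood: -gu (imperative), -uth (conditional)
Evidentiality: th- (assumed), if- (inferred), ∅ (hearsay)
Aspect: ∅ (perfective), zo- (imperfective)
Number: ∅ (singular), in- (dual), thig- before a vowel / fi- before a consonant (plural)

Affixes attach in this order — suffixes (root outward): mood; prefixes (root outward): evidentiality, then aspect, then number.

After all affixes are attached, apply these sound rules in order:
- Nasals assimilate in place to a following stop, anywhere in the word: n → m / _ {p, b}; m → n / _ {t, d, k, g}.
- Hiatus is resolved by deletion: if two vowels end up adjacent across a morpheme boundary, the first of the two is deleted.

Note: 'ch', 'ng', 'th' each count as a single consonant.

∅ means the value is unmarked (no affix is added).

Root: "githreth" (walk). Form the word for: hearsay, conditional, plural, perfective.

figithrethuth

evidentiality = hearsay: zero marking, form stays githreth.
Attach mood conditional -uth → githrethuth.
aspect = perfective: zero marking, form stays githrethuth.
Attach number plural fi- (before consonant 'g') → figithrethuth.
Nasal assimilation: no change.
Vowel deletion: no change.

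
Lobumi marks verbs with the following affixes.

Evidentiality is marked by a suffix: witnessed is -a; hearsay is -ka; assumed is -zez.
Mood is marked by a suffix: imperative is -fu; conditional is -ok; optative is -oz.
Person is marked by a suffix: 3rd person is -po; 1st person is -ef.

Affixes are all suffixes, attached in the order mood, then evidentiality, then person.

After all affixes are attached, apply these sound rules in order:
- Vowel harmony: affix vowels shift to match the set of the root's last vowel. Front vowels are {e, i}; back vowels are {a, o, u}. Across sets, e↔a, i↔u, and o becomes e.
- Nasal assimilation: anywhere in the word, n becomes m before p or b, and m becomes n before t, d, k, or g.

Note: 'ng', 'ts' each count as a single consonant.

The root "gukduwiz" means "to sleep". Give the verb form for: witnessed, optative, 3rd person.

gukduwizezepe

Attach mood optative -oz → gukduwizoz.
Attach evidentiality witnessed -a → gukduwizoza.
Attach person 3rd person -po → gukduwizozapo.
Apply vowel harmony: gukduwizozapo → gukduwizezepe.
Nasal assimilation: no change.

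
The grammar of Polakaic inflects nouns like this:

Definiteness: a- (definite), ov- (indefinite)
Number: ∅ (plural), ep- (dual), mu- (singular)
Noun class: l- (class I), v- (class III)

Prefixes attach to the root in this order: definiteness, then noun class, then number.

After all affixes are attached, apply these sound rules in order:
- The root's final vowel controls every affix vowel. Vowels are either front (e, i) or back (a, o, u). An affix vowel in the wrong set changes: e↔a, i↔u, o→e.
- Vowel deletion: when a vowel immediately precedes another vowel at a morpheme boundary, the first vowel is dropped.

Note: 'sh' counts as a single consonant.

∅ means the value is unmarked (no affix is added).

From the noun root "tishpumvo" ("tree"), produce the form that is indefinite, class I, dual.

Attach definiteness indefinite ov- → ovtishpumvo.
Attach noun class class I l- → lovtishpumvo.
Attach number dual ep- → eplovtishpumvo.
Apply vowel harmony: eplovtishpumvo → aplovtishpumvo.
Vowel deletion: no change.

aplovtishpumvo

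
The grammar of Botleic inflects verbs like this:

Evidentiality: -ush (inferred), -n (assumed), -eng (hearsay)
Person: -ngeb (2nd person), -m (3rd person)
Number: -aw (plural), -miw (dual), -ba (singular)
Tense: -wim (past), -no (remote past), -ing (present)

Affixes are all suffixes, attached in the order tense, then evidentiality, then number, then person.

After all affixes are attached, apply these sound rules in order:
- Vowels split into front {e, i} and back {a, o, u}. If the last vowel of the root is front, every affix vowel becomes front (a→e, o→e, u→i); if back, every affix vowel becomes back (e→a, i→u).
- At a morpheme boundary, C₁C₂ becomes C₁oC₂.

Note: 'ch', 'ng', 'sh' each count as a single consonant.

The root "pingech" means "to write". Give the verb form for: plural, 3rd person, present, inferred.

pingechingishewom

Attach tense present -ing → pingeching.
Attach evidentiality inferred -ush → pingechingush.
Attach number plural -aw → pingechingushaw.
Attach person 3rd person -m → pingechingushawm.
Apply vowel harmony: pingechingushawm → pingechingishewm.
Apply epenthesis: pingechingishewm → pingechingishewom.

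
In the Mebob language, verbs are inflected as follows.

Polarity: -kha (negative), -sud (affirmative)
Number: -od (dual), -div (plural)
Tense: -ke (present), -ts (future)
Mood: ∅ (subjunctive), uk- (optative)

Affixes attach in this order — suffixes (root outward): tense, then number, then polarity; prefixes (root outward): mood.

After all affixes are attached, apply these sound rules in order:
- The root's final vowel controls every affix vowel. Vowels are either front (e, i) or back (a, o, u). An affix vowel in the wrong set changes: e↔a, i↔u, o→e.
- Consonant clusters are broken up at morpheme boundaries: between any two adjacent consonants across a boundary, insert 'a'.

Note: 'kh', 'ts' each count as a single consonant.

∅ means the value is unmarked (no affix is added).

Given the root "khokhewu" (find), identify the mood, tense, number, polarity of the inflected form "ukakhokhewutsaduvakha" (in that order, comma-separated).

Segment: uk-khokhewu-ts-div-kha.
mood: uk- → optative.
tense: -ts → future.
number: -div → plural.
polarity: -kha → negative.

optative, future, plural, negative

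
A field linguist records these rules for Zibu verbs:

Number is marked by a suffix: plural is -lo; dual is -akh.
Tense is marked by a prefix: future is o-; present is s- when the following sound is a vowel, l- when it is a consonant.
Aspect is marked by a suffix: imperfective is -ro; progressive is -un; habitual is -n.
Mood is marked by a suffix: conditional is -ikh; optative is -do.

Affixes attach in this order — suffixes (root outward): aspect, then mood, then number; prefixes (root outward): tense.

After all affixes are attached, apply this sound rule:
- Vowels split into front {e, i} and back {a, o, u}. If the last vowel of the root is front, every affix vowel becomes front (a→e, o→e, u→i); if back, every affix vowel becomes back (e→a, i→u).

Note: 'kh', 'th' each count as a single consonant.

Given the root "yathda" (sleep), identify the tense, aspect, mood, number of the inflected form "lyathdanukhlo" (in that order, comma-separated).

Segment: l-yathda-n-ikh-lo.
tense: s/l- → present.
aspect: -n → habitual.
mood: -ikh → conditional.
number: -lo → plural.

present, habitual, conditional, plural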